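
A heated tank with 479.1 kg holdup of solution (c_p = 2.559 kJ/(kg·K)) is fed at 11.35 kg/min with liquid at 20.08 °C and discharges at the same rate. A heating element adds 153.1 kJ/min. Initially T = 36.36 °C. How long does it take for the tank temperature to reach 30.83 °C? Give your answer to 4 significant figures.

29.46 min

M c_p dT/dt = ṁ c_p (T_in − T) + Q̇.
τ = M/ṁ = 42.2115 min; T_ss = T_in + Q̇/(ṁ c_p) = 25.3512 °C.
T(t) = T_ss + (T₀ − T_ss) e^(−t/τ). Set T = 30.83:
e^(−t/τ) = (30.83 − 25.3512)/(36.36 − 25.3512) = 0.497675
t = −42.2115 · ln(0.497675) = 29.4555 min.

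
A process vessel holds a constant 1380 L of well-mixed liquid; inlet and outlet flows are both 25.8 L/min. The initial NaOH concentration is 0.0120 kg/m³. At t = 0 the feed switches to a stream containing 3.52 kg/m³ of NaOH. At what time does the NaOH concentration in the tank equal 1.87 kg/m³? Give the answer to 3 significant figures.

40.3 min

Species balance: V dC/dt = Q(C_in − C) ⇒ τ = V/Q = 53.488 min.
C(t) = C_in + (C₀ − C_in) e^(−t/τ). Set C = 1.87 and solve for t:
e^(−t/τ) = (C − C_in)/(C₀ − C_in) = (1.87 − 3.52)/(0.0120 − 3.52) = 0.47035
t = −τ ln(…) = 53.488 × 0.75427 = 40.345 min.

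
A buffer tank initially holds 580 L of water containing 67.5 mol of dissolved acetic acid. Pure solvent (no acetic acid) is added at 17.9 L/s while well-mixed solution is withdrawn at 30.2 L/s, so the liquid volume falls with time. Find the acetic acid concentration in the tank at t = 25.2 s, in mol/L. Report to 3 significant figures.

Let m(t) be the amount of acetic acid. Volume: V(t) = V₀ + (Q_in − Q_out) t = 580 − 12.300 t; V(25.2) = 270.04 L.
Solute balance: dm/dt = 0 − Q_out C = −Q_out m/V(t).
Separate: dm/m = −Q_out dt/V(t) ⇒ ln(m/m₀) = −(Q_out/(Q_in−Q_out)) ln(V/V₀).
m = m₀ (V₀/V)^(Q_out/(Q_in−Q_out)) = 67.5 × (580/270.04)^(-2.4553) = 10.331 mol.
C = m/V = 10.331/270.04 = 0.038258 mol/L.

0.0383 mol/L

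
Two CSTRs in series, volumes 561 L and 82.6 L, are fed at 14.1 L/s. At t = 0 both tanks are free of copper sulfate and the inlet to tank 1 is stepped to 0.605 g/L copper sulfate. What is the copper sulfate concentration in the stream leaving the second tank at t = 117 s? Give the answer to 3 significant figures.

Each tank obeys Vᵢ dCᵢ/dt = Q(Cᵢ₋₁ − Cᵢ), so τᵢ = Vᵢ/Q.
τ₁ = 561/14.1 = 39.787 s; τ₂ = 82.6/14.1 = 5.8582 s.
Solving the cascade with C₁(0)=C₂(0)=0 gives C₂(t) = C_in[1 − (τ₁ e^(−t/τ₁) − τ₂ e^(−t/τ₂))/(τ₁ − τ₂)].
At t = 117: e^(−t/τ₁) = 0.052832, e^(−t/τ₂) = 2.1194e-09.
C₂ = 0.605·[1 − (39.787·0.052832 − 5.8582·2.1194e-09)/(33.929)] = 0.605·0.93805 = 0.56752 g/L.

0.568 g/L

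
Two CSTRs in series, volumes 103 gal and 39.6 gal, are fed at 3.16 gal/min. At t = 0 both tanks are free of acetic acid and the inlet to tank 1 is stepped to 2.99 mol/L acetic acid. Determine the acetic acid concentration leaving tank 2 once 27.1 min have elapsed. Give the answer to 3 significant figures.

1.09 mol/L

Time constants: τᵢ = Vᵢ/Q for each well-mixed tank.
τ₁ = 103/3.16 = 32.595 min; τ₂ = 39.6/3.16 = 12.532 min.
Solving the cascade with C₁(0)=C₂(0)=0 gives C₂(t) = C_in[1 − (τ₁ e^(−t/τ₁) − τ₂ e^(−t/τ₂))/(τ₁ − τ₂)].
At t = 27.1: e^(−t/τ₁) = 0.43543, e^(−t/τ₂) = 0.11503.
C₂ = 2.99·[1 − (32.595·0.43543 − 12.532·0.11503)/(20.063)] = 2.99·0.36445 = 1.0897 mol/L.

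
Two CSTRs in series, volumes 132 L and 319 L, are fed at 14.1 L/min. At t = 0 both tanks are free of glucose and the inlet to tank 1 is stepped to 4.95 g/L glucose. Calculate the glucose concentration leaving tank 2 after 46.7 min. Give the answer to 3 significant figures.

3.90 g/L

Time constants: τᵢ = Vᵢ/Q for each well-mixed tank.
τ₁ = 132/14.1 = 9.3617 min; τ₂ = 319/14.1 = 22.624 min.
Tank 1: C₁ = C_in(1 − e^(−t/τ₁)). Tank 2 (τ₁ ≠ τ₂): C₂ = C_in[1 − (τ₁ e^(−t/τ₁) − τ₂ e^(−t/τ₂))/(τ₁ − τ₂)].
At t = 46.7: e^(−t/τ₁) = 0.0068165, e^(−t/τ₂) = 0.12692.
C₂ = 4.95·[1 − (9.3617·0.0068165 − 22.624·0.12692)/(-13.262)] = 4.95·0.78829 = 3.9021 g/L.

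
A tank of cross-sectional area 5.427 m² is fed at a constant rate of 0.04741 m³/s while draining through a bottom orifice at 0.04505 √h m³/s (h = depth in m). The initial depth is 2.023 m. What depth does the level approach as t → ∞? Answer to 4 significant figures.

1.108 m

Level balance: A dh/dt = 0.04741 − 0.04505 √h. Setting dh/dt = 0:
Q_in = 0.04505 √h_ss ⇒ √h_ss = 0.04741/0.04505 = 1.05239.
h_ss = 1.05239² = 1.10752 m. (Since h₀ = 2.023 m > h_ss, the level will fall toward this value.)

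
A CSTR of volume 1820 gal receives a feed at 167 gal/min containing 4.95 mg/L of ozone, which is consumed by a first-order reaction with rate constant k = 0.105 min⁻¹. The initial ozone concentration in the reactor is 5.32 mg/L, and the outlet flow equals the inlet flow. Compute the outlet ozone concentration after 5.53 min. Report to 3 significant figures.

3.32 mg/L

V dC/dt = Q(C_in − C) − k V C.
dC/dt = (Q/V) C_in − (Q/V + k) C; effective rate a = Q/V + k = 0.091758 + 0.105 = 0.19676 min⁻¹.
C_ss = Q C_in/(Q + kV) = 2.3084 mg/L; C(t) = C_ss + (C₀ − C_ss) e^(−a t).
C(5.53) = 2.3084 + (3.0116)·e^(−0.19676·5.53) = 2.3084 + (3.0116)·0.33686 = 3.3229 mg/L.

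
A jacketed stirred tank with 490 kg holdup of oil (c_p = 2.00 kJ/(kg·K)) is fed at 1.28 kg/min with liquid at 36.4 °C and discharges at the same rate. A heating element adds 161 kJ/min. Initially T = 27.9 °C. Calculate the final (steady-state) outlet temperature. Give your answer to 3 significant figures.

99.3 °C

Energy balance: M c_p dT/dt = ṁ c_p (T_in − T) + 161.
At steady state dT/dt = 0 ⇒ T_ss = T_in + Q̇/(ṁ c_p) = 36.4 + 161/(1.28·2.00) = 99.291 °C.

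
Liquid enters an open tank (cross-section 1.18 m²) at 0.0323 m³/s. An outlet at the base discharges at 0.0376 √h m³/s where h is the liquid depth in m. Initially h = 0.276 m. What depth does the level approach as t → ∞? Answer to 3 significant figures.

0.738 m

A dh/dt = Q_in − 0.0376 √h. Steady state requires inflow = outflow:
Q_in = 0.0376 √h_ss ⇒ √h_ss = 0.0323/0.0376 = 0.85904.
h_ss = 0.85904² = 0.73795 m. (Since h₀ = 0.276 m < h_ss, the level will rise toward this value.)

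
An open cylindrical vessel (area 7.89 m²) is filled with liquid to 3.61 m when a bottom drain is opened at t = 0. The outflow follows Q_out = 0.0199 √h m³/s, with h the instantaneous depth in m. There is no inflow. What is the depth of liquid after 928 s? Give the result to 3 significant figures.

0.532 m

Volume balance on the tank: A dh/dt = −0.0199 √h.
∫ h^(−1/2) dh = −(0.0199/A) ∫ dt, giving 2√h = 2√h₀ − (0.0199/A) t.
√h = √3.61 − 0.0199·928/(2·7.89) = 1.9000 − 1.1703 = 0.72971.
h = 0.72971² = 0.53247 m.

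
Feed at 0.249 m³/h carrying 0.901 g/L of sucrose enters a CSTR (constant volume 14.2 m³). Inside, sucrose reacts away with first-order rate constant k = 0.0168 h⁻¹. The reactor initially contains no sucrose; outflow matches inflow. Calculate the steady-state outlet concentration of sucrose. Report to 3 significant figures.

Accumulation = in − out − consumed: V dC/dt = Q C_in − Q C − k V C.
At steady state: 0 = Q C_in − (Q + kV) C_ss, so C_ss = Q C_in/(Q + kV).
C_ss = 0.249·0.901/(0.249 + 0.0168·14.2) = 0.22435/0.48756 = 0.46015 g/L.

0.460 g/L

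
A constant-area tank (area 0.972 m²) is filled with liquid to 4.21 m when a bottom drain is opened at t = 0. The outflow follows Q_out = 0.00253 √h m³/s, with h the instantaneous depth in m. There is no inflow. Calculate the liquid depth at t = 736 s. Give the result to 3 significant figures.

Volume balance on the tank: A dh/dt = −0.00253 √h.
This is separable: 2 d(√h)/dt = −0.00253/A, so √h = √h₀ − (0.00253/(2A)) t.
√h = √4.21 − 0.00253·736/(2·0.972) = 2.0518 − 0.95786 = 1.0940.
h = 1.0940² = 1.1968 m.

1.20 m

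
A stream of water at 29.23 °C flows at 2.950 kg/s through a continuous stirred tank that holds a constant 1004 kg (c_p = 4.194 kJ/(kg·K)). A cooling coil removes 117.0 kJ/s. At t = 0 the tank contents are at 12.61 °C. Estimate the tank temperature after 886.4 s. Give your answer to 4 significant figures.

M c_p dT/dt = ṁ c_p (T_in − T) − Q̇.
τ = M/ṁ = 340.339 s; T_ss = T_in − Q̇/(ṁ c_p) = 29.23 − 117.0/(2.950·4.194) = 19.7734 °C.
Integrating: T(t) = T_ss + (T₀ − T_ss) e^(−t/τ).
T(886.4) = 19.7734 + (-7.16339)·e^(−886.4/340.339) = 19.7734 + (-7.16339)·0.0739429 = 19.2437 °C.

19.24 °C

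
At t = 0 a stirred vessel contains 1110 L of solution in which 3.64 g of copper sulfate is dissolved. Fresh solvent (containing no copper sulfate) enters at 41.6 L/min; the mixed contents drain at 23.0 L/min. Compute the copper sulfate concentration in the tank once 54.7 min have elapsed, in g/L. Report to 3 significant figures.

0.000765 g/L

Total volume: dV/dt = Q_in − Q_out = 18.600 L/min, so V(t) = 1110 + 18.600 t and V(54.7) = 2127.4 L.
Species balance (pure solvent in): dm/dt = −Q_out · m/V(t).
Separate: dm/m = −Q_out dt/V(t) ⇒ ln(m/m₀) = −(Q_out/(Q_in−Q_out)) ln(V/V₀).
m = m₀ (V₀/V)^(Q_out/(Q_in−Q_out)) = 3.64 × (1110/2127.4)^(1.2366) = 1.6283 g.
C = m/V = 1.6283/2127.4 = 0.00076539 g/L.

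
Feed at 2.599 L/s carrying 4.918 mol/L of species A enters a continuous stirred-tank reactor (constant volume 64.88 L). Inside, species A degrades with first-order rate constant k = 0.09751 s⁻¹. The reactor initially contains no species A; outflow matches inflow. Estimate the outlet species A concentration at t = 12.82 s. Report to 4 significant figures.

1.187 mol/L

Species balance: V dC/dt = Q C_in − Q C − k V C.
dC/dt = (Q/V) C_in − (Q/V + k) C; effective rate a = Q/V + k = 0.0400586 + 0.09751 = 0.137569 s⁻¹.
C_ss = Q C_in/(Q + kV) = 1.43207 mol/L; C(t) = C_ss + (C₀ − C_ss) e^(−a t).
C(12.82) = 1.43207 + (-1.43207)·e^(−0.137569·12.82) = 1.43207 + (-1.43207)·0.171422 = 1.18658 mol/L.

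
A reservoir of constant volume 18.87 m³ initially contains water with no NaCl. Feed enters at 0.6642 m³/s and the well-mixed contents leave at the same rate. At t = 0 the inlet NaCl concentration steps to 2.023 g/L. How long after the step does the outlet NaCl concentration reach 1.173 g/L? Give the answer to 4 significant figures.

Species balance on the tank: V dC/dt = Q(C_in − C), so τ = V/Q = 28.4101 s.
C(t) = C_in + (C₀ − C_in) e^(−t/τ). Set C = 1.173 and solve for t:
e^(−t/τ) = (C − C_in)/(C₀ − C_in) = (1.173 − 2.023)/(0 − 2.023) = 0.420168
t = −τ ln(…) = 28.4101 × 0.867100 = 24.6344 s.

24.63 s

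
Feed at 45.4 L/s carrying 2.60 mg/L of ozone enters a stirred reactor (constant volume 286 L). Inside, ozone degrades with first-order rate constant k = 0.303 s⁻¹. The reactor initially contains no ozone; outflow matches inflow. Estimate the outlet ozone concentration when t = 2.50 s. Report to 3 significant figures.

0.612 mg/L

Accumulation = in − out − consumed: V dC/dt = Q C_in − Q C − k V C.
dC/dt = (Q/V) C_in − (Q/V + k) C; effective rate a = Q/V + k = 0.15874 + 0.303 = 0.46174 s⁻¹.
C_ss = Q C_in/(Q + kV) = 0.89385 mg/L; C(t) = C_ss + (C₀ − C_ss) e^(−a t).
C(2.50) = 0.89385 + (-0.89385)·e^(−0.46174·2.50) = 0.89385 + (-0.89385)·0.31526 = 0.61205 mg/L.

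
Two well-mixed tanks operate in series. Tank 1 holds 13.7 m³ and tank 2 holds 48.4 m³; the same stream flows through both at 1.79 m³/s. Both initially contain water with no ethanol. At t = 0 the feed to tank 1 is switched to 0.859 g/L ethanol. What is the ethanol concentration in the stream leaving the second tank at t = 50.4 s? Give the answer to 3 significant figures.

0.674 g/L

Species balance on tank i: dCᵢ/dt = (Cᵢ₋₁ − Cᵢ)/τᵢ with τᵢ = Vᵢ/Q.
τ₁ = 13.7/1.79 = 7.6536 s; τ₂ = 48.4/1.79 = 27.039 s.
Solving the cascade with C₁(0)=C₂(0)=0 gives C₂(t) = C_in[1 − (τ₁ e^(−t/τ₁) − τ₂ e^(−t/τ₂))/(τ₁ − τ₂)].
At t = 50.4: e^(−t/τ₁) = 0.0013808, e^(−t/τ₂) = 0.15506.
C₂ = 0.859·[1 − (7.6536·0.0013808 − 27.039·0.15506)/(-19.385)] = 0.859·0.78427 = 0.67369 g/L.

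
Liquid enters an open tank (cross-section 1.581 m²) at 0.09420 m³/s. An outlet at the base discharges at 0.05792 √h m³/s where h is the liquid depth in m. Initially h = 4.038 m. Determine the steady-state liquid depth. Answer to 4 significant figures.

A dh/dt = Q_in − 0.05792 √h. Steady state requires inflow = outflow:
Q_in = 0.05792 √h_ss ⇒ √h_ss = 0.09420/0.05792 = 1.62638.
h_ss = 1.62638² = 2.64512 m. (Since h₀ = 4.038 m > h_ss, the level will fall toward this value.)

2.645 m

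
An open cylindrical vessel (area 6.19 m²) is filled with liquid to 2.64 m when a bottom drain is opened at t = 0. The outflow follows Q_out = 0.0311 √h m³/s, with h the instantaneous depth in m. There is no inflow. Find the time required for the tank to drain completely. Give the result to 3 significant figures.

A dh/dt = −Q_out = −0.0311 √h.
This is separable: 2 d(√h)/dt = −0.0311/A, so √h = √h₀ − (0.0311/(2A)) t.
Set h = 0: 2√h₀ = (0.0311/A) t_empty ⇒ t_empty = 2A√h₀/0.0311.
t_empty = 2·6.19·√2.64/0.0311 = 12.380·1.6248/0.0311 = 646.79 s.

647 s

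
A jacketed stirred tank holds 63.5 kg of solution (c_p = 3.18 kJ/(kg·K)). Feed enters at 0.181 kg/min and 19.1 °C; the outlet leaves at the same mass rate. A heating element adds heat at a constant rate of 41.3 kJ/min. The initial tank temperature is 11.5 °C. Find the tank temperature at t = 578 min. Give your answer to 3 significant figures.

Unsteady energy balance on the tank contents: M c_p dT/dt = ṁ c_p (T_in − T) + 41.3.
Rearrange: dT/dt = (T_ss − T)/τ with τ = M/ṁ = 350.83 min and T_ss = T_in + Q̇/(ṁ c_p) = 90.854 °C.
T approaches T_ss exponentially: T(t) = T_ss + (T₀ − T_ss) e^(−t/τ).
T(578) = 90.854 + (-79.354)·e^(−578/350.83) = 90.854 + (-79.354)·0.19253 = 75.576 °C.

75.6 °C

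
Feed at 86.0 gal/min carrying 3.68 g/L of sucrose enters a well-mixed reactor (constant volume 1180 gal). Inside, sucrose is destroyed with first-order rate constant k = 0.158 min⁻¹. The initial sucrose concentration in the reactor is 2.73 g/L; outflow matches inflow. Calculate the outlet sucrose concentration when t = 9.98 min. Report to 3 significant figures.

Species balance: V dC/dt = Q C_in − Q C − k V C.
dC/dt = (Q/V) C_in − (Q/V + k) C; effective rate a = Q/V + k = 0.072881 + 0.158 = 0.23088 min⁻¹.
C_ss = Q C_in/(Q + kV) = 1.1617 g/L; C(t) = C_ss + (C₀ − C_ss) e^(−a t).
C(9.98) = 1.1617 + (1.5683)·e^(−0.23088·9.98) = 1.1617 + (1.5683)·0.099839 = 1.3182 g/L.

1.32 g/L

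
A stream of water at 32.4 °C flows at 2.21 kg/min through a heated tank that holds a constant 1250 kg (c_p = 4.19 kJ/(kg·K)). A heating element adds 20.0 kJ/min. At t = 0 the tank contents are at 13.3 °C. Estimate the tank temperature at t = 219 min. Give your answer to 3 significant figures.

M c_p dT/dt = ṁ c_p (T_in − T) + Q̇.
Rearrange: dT/dt = (T_ss − T)/τ with τ = M/ṁ = 565.61 min and T_ss = T_in + Q̇/(ṁ c_p) = 34.560 °C.
Solution: T(t) = T_ss + (T₀ − T_ss) e^(−t/τ).
T(219) = 34.560 + (-21.260)·e^(−219/565.61) = 34.560 + (-21.260)·0.67896 = 20.125 °C.

20.1 °C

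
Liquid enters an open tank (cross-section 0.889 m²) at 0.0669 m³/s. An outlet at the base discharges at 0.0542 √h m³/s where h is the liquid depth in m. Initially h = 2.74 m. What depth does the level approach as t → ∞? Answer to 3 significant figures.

1.52 m

Level balance: A dh/dt = 0.0669 − 0.0542 √h. Setting dh/dt = 0:
Q_in = 0.0542 √h_ss ⇒ √h_ss = 0.0669/0.0542 = 1.2343.
h_ss = 1.2343² = 1.5235 m. (Since h₀ = 2.74 m > h_ss, the level will fall toward this value.)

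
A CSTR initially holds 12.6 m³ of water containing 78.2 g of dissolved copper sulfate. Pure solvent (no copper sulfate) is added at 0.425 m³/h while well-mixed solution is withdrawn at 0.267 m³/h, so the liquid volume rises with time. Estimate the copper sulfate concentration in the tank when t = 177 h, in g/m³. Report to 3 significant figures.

Total volume: dV/dt = Q_in − Q_out = 0.15800 m³/h, so V(t) = 12.6 + 0.15800 t and V(177) = 40.566 m³.
No copper sulfate enters, so dm/dt = −Q_out · (m/V).
Separate: dm/m = −Q_out dt/V(t) ⇒ ln(m/m₀) = −(Q_out/(Q_in−Q_out)) ln(V/V₀).
m = m₀ (V₀/V)^(Q_out/(Q_in−Q_out)) = 78.2 × (12.6/40.566)^(1.6899) = 10.842 g.
C = m/V = 10.842/40.566 = 0.26726 g/m³.

0.267 g/m³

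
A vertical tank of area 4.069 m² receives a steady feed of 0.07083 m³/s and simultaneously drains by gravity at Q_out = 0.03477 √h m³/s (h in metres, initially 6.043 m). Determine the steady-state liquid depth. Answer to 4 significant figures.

4.150 m

A dh/dt = Q_in − 0.03477 √h. Steady state requires inflow = outflow:
Q_in = 0.03477 √h_ss ⇒ √h_ss = 0.07083/0.03477 = 2.03710.
h_ss = 2.03710² = 4.14978 m. (Since h₀ = 6.043 m > h_ss, the level will fall toward this value.)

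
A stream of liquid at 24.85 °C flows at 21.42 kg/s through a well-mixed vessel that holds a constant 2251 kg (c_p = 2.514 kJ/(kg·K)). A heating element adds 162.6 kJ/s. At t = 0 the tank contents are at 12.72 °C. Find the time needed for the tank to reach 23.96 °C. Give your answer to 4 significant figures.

M c_p dT/dt = ṁ c_p (T_in − T) + Q̇.
τ = M/ṁ = 105.089 s; T_ss = T_in + Q̇/(ṁ c_p) = 27.8695 °C.
T(t) = T_ss + (T₀ − T_ss) e^(−t/τ). Set T = 23.96:
e^(−t/τ) = (23.96 − 27.8695)/(12.72 − 27.8695) = 0.258062
t = −105.089 · ln(0.258062) = 142.349 s.

142.3 s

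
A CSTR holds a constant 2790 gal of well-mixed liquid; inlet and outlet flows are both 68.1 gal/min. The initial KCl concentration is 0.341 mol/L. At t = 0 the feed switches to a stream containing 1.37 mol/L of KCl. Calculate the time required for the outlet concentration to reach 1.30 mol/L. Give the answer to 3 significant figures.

110 min

Accumulation = in − out for the solute gives V dC/dt = Q(C_in − C), so τ = V/Q = 40.969 min.
C(t) = C_in + (C₀ − C_in) e^(−t/τ). Set C = 1.30 and solve for t:
e^(−t/τ) = (C − C_in)/(C₀ − C_in) = (1.30 − 1.37)/(0.341 − 1.37) = 0.068027
t = −τ ln(…) = 40.969 × 2.6878 = 110.12 min.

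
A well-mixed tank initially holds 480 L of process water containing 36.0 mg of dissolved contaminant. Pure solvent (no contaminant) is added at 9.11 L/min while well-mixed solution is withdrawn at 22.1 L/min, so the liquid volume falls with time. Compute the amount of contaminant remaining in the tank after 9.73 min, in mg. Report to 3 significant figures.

21.4 mg

Let m(t) be the amount of contaminant. Volume: V(t) = V₀ + (Q_in − Q_out) t = 480 − 12.990 t; V(9.73) = 353.61 L.
Solute balance: dm/dt = 0 − Q_out C = −Q_out m/V(t).
dm/m = −Q_out dt/(V₀ − 12.990 t); integrating gives ln(m/m₀) = −(Q_out/(Q_in−Q_out)) ln(V/V₀).
m = m₀ (V₀/V)^(Q_out/(Q_in−Q_out)) = 36.0 × (480/353.61)^(-1.7013) = 21.404 mg.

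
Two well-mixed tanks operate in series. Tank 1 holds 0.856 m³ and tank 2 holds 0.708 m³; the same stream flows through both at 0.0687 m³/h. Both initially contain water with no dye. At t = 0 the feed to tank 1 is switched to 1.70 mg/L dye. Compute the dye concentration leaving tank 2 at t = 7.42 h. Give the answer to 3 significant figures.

Each tank obeys Vᵢ dCᵢ/dt = Q(Cᵢ₋₁ − Cᵢ), so τᵢ = Vᵢ/Q.
τ₁ = 0.856/0.0687 = 12.460 h; τ₂ = 0.708/0.0687 = 10.306 h.
Tank 1: C₁ = C_in(1 − e^(−t/τ₁)). Tank 2 (τ₁ ≠ τ₂): C₂ = C_in[1 − (τ₁ e^(−t/τ₁) − τ₂ e^(−t/τ₂))/(τ₁ − τ₂)].
At t = 7.42: e^(−t/τ₁) = 0.55128, e^(−t/τ₂) = 0.48676.
C₂ = 1.70·[1 − (12.460·0.55128 − 10.306·0.48676)/(2.1543)] = 1.70·0.14004 = 0.23806 mg/L.

0.238 mg/L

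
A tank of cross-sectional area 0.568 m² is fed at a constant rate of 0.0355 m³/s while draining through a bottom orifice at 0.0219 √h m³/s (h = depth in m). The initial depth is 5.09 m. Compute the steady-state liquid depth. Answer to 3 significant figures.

2.63 m

Level balance: A dh/dt = 0.0355 − 0.0219 √h. Setting dh/dt = 0:
Q_in = 0.0219 √h_ss ⇒ √h_ss = 0.0355/0.0219 = 1.6210.
h_ss = 1.6210² = 2.6277 m. (Since h₀ = 5.09 m > h_ss, the level will fall toward this value.)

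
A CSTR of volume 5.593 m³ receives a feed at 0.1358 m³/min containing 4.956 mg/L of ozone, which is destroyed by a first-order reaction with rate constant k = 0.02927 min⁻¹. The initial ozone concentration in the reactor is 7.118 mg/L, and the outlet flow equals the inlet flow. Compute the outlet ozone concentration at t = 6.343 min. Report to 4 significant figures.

Accumulation = in − out − consumed: V dC/dt = Q C_in − Q C − k V C.
This is linear with rate a = Q/V + k = 0.0535504 min⁻¹.
C_ss = Q C_in/(Q + kV) = 2.24711 mg/L; C(t) = C_ss + (C₀ − C_ss) e^(−a t).
C(6.343) = 2.24711 + (4.87089)·e^(−0.0535504·6.343) = 2.24711 + (4.87089)·0.712005 = 5.71521 mg/L.

5.715 mg/L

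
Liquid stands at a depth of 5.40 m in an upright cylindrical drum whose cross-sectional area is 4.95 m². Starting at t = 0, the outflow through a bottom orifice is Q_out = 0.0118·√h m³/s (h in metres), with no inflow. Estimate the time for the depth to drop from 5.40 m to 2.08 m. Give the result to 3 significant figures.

740 s

A dh/dt = −Q_out = −0.0118 √h.
Separate and integrate: 2(√h − √h₀) = −(0.0118/A) t.
t = 2A(√h₀ − √h)/0.0118 = 2·4.95·(√5.40 − √2.08)/0.0118
  = 9.9000 × (2.3238 − 1.4422) / 0.0118 = 739.62 s.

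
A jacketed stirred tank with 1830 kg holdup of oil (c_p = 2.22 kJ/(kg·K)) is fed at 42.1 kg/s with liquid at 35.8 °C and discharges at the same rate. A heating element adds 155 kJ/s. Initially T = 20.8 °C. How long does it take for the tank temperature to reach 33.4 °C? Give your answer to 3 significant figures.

61.4 s

M c_p dT/dt = ṁ c_p (T_in − T) + Q̇.
τ = M/ṁ = 43.468 s; T_ss = T_in + Q̇/(ṁ c_p) = 37.458 °C.
T(t) = T_ss + (T₀ − T_ss) e^(−t/τ). Set T = 33.4:
e^(−t/τ) = (33.4 − 37.458)/(20.8 − 37.458) = 0.24363
t = −43.468 · ln(0.24363) = 61.382 s.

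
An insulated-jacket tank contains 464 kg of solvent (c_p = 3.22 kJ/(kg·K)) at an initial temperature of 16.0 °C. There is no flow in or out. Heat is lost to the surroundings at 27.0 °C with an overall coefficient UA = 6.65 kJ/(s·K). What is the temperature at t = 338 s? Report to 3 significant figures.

Lumped-capacitance energy balance: M c_p dT/dt = UA(T_amb − T).
dT/dt = (T_ss − T)/τ with T_ss = T_amb = 27.000 °C, τ = M c_p/UA = 464·3.22/6.65 = 224.67 s.
This is linear first-order; T(t) = T_ss + (T₀ − T_ss) e^(−t/τ).
T(338) = 27.000 + (-11.000)·0.22215 = 24.556 °C.

24.6 °C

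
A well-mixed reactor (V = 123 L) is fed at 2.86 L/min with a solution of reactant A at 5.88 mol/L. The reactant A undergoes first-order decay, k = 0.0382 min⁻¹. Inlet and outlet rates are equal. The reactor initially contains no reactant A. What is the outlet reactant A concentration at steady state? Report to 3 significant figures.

2.22 mol/L

V dC/dt = Q(C_in − C) − k V C.
At steady state: 0 = Q C_in − (Q + kV) C_ss, so C_ss = Q C_in/(Q + kV).
C_ss = 2.86·5.88/(2.86 + 0.0382·123) = 16.817/7.5586 = 2.2249 mol/L.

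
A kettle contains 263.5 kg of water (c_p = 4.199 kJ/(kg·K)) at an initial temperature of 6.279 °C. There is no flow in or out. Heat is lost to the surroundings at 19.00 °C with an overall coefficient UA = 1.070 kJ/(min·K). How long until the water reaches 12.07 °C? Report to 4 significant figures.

628.1 min

M c_p dT/dt = −UA(T − T_amb).
τ = M c_p/UA = 1034.05 min; T_ss = T_amb = 19.0000 °C.
T(t) = T_ss + (T₀ − T_ss)e^(−t/τ); set T = 12.07:
t = −τ ln[(T − T_ss)/(T₀ − T_ss)] = −1034.05 · ln(0.544768) = 628.078 min.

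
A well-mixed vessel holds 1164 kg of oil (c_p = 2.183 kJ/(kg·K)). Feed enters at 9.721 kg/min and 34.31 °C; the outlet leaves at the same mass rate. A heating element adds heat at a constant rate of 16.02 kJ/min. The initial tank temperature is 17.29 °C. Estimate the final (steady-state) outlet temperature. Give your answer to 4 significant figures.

M c_p dT/dt = ṁ c_p (T_in − T) + Q̇.
At steady state dT/dt = 0 ⇒ T_ss = T_in + Q̇/(ṁ c_p) = 34.31 + 16.02/(9.721·2.183) = 35.0649 °C.

35.06 °C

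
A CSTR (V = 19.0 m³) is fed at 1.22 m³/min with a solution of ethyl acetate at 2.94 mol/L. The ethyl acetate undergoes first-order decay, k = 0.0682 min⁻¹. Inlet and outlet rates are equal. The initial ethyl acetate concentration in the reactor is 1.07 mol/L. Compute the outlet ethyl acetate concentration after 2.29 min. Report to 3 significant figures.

1.16 mol/L

Accumulation = in − out − consumed: V dC/dt = Q C_in − Q C − k V C.
This is linear with rate a = Q/V + k = 0.13241 min⁻¹.
C_ss = Q C_in/(Q + kV) = 1.4257 mol/L; C(t) = C_ss + (C₀ − C_ss) e^(−a t).
C(2.29) = 1.4257 + (-0.35571)·e^(−0.13241·2.29) = 1.4257 + (-0.35571)·0.73844 = 1.1630 mol/L.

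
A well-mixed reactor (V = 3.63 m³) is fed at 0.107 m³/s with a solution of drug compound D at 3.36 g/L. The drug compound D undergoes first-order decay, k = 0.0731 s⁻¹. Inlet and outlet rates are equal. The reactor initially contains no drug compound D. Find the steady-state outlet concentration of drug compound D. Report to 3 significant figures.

Accumulation = in − out − consumed: V dC/dt = Q C_in − Q C − k V C.
Steady state (dC/dt = 0): C_ss = Q C_in/(Q + kV) = C_in/(1 + kV/Q).
C_ss = 0.107·3.36/(0.107 + 0.0731·3.63) = 0.35952/0.37235 = 0.96554 g/L.

0.966 g/L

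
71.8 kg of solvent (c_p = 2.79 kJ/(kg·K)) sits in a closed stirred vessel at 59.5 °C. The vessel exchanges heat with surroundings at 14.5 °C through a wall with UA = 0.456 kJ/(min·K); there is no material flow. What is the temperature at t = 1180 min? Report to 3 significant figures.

17.6 °C

M c_p dT/dt = −UA(T − T_amb).
dT/dt = (T_ss − T)/τ with T_ss = T_amb = 14.500 °C, τ = M c_p/UA = 71.8·2.79/0.456 = 439.30 min.
Solution: T(t) = T_ss + (T₀ − T_ss) e^(−t/τ).
T(1180) = 14.500 + (45.000)·0.068148 = 17.567 °C.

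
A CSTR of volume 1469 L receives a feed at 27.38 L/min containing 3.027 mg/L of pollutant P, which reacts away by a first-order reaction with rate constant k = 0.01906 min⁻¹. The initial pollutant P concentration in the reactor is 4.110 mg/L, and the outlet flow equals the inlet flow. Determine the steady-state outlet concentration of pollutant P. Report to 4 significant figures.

1.497 mg/L

Accumulation = in − out − consumed: V dC/dt = Q C_in − Q C − k V C.
At steady state: 0 = Q C_in − (Q + kV) C_ss, so C_ss = Q C_in/(Q + kV).
C_ss = 27.38·3.027/(27.38 + 0.01906·1469) = 82.8793/55.3791 = 1.49658 mg/L.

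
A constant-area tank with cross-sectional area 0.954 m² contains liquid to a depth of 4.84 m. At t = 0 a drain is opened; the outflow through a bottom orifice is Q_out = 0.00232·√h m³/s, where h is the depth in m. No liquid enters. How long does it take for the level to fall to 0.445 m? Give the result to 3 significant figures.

With no inflow, A dh/dt = −0.00232 √h.
This is separable: 2 d(√h)/dt = −0.00232/A, so √h = √h₀ − (0.00232/(2A)) t.
t = 2A(√h₀ − √h)/0.00232 = 2·0.954·(√4.84 − √0.445)/0.00232
  = 1.9080 × (2.2000 − 0.66708) / 0.00232 = 1260.7 s.

1260 s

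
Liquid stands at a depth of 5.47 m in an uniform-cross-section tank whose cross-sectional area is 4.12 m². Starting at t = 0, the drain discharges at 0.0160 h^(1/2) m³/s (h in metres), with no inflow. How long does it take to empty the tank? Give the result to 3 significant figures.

With no inflow, A dh/dt = −0.0160 √h.
∫ h^(−1/2) dh = −(0.0160/A) ∫ dt, giving 2√h = 2√h₀ − (0.0160/A) t.
Set h = 0: 2√h₀ = (0.0160/A) t_empty ⇒ t_empty = 2A√h₀/0.0160.
t_empty = 2·4.12·√5.47/0.0160 = 8.2400·2.3388/0.0160 = 1204.5 s.

1200 s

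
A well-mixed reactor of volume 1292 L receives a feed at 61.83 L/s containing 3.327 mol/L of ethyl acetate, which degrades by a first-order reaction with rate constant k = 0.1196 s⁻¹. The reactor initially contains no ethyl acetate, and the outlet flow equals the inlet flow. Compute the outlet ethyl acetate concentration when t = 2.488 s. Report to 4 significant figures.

0.3240 mol/L

Accumulation = in − out − consumed: V dC/dt = Q C_in − Q C − k V C.
This is linear with rate a = Q/V + k = 0.167456 s⁻¹.
C_ss = Q C_in/(Q + kV) = 0.950799 mol/L; C(t) = C_ss + (C₀ − C_ss) e^(−a t).
C(2.488) = 0.950799 + (-0.950799)·e^(−0.167456·2.488) = 0.950799 + (-0.950799)·0.659264 = 0.323971 mol/L.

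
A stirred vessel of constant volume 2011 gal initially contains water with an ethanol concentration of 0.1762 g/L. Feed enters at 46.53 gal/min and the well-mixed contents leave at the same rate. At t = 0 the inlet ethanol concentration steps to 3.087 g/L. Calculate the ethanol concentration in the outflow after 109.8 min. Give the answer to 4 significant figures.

Species balance on the tank: V dC/dt = Q(C_in − C).
Rewrite as dC/dt + C/τ = C_in/τ, τ = V/Q = 43.2194 min.
Solution: C(t) = C_in + (C₀ − C_in) e^(−t/τ).
C(109.8) = 3.087 + (0.1762 − 3.087)·e^(−109.8/43.2194) = 3.087 + (-2.91080)·0.0788251 = 2.85756 g/L.

2.858 g/L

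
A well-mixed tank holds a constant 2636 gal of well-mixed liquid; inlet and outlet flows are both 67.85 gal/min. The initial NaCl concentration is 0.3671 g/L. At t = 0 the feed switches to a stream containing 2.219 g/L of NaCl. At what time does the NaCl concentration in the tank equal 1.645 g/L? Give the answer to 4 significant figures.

Species balance on the tank: V dC/dt = Q(C_in − C), so τ = V/Q = 38.8504 min.
C(t) = C_in + (C₀ − C_in) e^(−t/τ). Set C = 1.645 and solve for t:
e^(−t/τ) = (C − C_in)/(C₀ − C_in) = (1.645 − 2.219)/(0.3671 − 2.219) = 0.309952
t = −τ ln(…) = 38.8504 × 1.17134 = 45.5070 min.

45.51 min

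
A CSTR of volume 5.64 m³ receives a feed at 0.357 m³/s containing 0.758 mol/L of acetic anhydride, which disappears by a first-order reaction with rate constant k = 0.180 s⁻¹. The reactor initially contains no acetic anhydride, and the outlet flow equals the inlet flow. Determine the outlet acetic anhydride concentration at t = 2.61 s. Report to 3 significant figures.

0.0927 mol/L

Accumulation = in − out − consumed: V dC/dt = Q C_in − Q C − k V C.
This is linear with rate a = Q/V + k = 0.24330 s⁻¹.
C_ss = Q C_in/(Q + kV) = 0.19721 mol/L; C(t) = C_ss + (C₀ − C_ss) e^(−a t).
C(2.61) = 0.19721 + (-0.19721)·e^(−0.24330·2.61) = 0.19721 + (-0.19721)·0.52993 = 0.092700 mol/L.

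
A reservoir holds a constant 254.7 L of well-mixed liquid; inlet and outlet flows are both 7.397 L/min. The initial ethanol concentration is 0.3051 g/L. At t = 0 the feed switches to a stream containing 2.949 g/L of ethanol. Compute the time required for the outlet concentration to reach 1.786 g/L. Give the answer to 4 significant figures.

28.28 min

Species balance on the tank: V dC/dt = Q(C_in − C), so τ = V/Q = 34.4329 min.
C(t) = C_in + (C₀ − C_in) e^(−t/τ). Set C = 1.786 and solve for t:
e^(−t/τ) = (C − C_in)/(C₀ − C_in) = (1.786 − 2.949)/(0.3051 − 2.949) = 0.439880
t = −τ ln(…) = 34.4329 × 0.821252 = 28.2781 min.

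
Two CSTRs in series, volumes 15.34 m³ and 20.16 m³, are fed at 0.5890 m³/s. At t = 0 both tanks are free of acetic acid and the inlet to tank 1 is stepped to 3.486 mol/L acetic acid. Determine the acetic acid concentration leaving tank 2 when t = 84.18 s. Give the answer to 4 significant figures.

Species balance on tank i: dCᵢ/dt = (Cᵢ₋₁ − Cᵢ)/τᵢ with τᵢ = Vᵢ/Q.
τ₁ = 15.34/0.5890 = 26.0441 s; τ₂ = 20.16/0.5890 = 34.2275 s.
Tank 1: C₁ = C_in(1 − e^(−t/τ₁)). Tank 2 (τ₁ ≠ τ₂): C₂ = C_in[1 − (τ₁ e^(−t/τ₁) − τ₂ e^(−t/τ₂))/(τ₁ − τ₂)].
At t = 84.18: e^(−t/τ₁) = 0.0394704, e^(−t/τ₂) = 0.0854840.
C₂ = 3.486·[1 − (26.0441·0.0394704 − 34.2275·0.0854840)/(-8.18336)] = 3.486·0.768074 = 2.67751 mol/L.

2.678 mol/L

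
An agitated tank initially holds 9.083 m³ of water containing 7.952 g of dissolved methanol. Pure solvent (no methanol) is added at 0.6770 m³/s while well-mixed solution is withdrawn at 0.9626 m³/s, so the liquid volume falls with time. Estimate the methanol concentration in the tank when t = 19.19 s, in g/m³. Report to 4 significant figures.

0.09776 g/m³

Let m(t) be the amount of methanol. Volume: V(t) = V₀ + (Q_in − Q_out) t = 9.083 − 0.285600 t; V(19.19) = 3.60234 m³.
No methanol enters, so dm/dt = −Q_out · (m/V).
Separate: dm/m = −Q_out dt/V(t) ⇒ ln(m/m₀) = −(Q_out/(Q_in−Q_out)) ln(V/V₀).
m = m₀ (V₀/V)^(Q_out/(Q_in−Q_out)) = 7.952 × (9.083/3.60234)^(-3.37045) = 0.352170 g.
C = m/V = 0.352170/3.60234 = 0.0977616 g/m³.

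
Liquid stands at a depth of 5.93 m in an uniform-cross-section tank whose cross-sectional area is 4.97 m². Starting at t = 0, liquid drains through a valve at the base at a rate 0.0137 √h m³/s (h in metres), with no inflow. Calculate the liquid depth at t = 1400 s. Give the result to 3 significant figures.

Volume balance on the tank: A dh/dt = −0.0137 √h.
∫ h^(−1/2) dh = −(0.0137/A) ∫ dt, giving 2√h = 2√h₀ − (0.0137/A) t.
√h = √5.93 − 0.0137·1400/(2·4.97) = 2.4352 − 1.9296 = 0.50558.
h = 0.50558² = 0.25561 m.

0.256 m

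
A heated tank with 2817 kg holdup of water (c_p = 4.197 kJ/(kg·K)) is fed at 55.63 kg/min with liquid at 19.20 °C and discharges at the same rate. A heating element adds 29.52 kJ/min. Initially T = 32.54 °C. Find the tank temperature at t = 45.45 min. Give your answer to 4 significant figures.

24.71 °C

First-law balance (no shaft work): M c_p dT/dt = ṁ c_p (T_in − T) + 29.52.
τ = M/ṁ = 50.6381 min; T_ss = T_in + Q̇/(ṁ c_p) = 19.20 + 29.52/(55.63·4.197) = 19.3264 °C.
Solution: T(t) = T_ss + (T₀ − T_ss) e^(−t/τ).
T(45.45) = 19.3264 + (13.2136)·e^(−45.45/50.6381) = 19.3264 + (13.2136)·0.407569 = 24.7119 °C.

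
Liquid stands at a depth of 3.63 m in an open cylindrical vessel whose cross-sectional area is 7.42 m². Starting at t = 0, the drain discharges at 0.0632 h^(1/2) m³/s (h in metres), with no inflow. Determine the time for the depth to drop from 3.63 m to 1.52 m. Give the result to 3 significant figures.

158 s

Mass balance (ρ constant): A dh/dt = −0.0632 √h.
This is separable: 2 d(√h)/dt = −0.0632/A, so √h = √h₀ − (0.0632/(2A)) t.
t = 2A(√h₀ − √h)/0.0632 = 2·7.42·(√3.63 − √1.52)/0.0632
  = 14.840 × (1.9053 − 1.2329) / 0.0632 = 157.88 s.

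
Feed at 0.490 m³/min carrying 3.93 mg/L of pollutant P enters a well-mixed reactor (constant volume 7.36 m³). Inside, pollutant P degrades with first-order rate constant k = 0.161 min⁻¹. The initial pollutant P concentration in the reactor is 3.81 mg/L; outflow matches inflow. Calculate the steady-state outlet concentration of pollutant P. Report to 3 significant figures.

Species balance: V dC/dt = Q C_in − Q C − k V C.
At steady state: 0 = Q C_in − (Q + kV) C_ss, so C_ss = Q C_in/(Q + kV).
C_ss = 0.490·3.93/(0.490 + 0.161·7.36) = 1.9257/1.6750 = 1.1497 mg/L.

1.15 mg/L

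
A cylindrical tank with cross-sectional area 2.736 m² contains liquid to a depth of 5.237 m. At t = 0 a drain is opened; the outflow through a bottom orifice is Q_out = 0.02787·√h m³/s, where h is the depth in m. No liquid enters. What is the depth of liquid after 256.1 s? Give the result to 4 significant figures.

0.9684 m

With no inflow, A dh/dt = −0.02787 √h.
This is separable: 2 d(√h)/dt = −0.02787/A, so √h = √h₀ − (0.02787/(2A)) t.
√h = √5.237 − 0.02787·256.1/(2·2.736) = 2.28845 − 1.30437 = 0.984080.
h = 0.984080² = 0.968414 m.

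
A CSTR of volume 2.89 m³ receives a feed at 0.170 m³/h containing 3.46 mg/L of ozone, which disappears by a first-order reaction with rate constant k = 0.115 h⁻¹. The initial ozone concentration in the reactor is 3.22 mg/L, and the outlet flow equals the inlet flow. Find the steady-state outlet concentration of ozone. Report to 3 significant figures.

1.17 mg/L

V dC/dt = Q(C_in − C) − k V C.
At steady state: 0 = Q C_in − (Q + kV) C_ss, so C_ss = Q C_in/(Q + kV).
C_ss = 0.170·3.46/(0.170 + 0.115·2.89) = 0.58820/0.50235 = 1.1709 mg/L.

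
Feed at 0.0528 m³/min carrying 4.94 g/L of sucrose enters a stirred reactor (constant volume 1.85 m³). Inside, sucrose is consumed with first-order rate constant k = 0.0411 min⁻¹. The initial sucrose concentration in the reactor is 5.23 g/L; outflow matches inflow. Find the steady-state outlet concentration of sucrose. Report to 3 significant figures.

2.02 g/L

Accumulation = in − out − consumed: V dC/dt = Q C_in − Q C − k V C.
Steady state (dC/dt = 0): C_ss = Q C_in/(Q + kV) = C_in/(1 + kV/Q).
C_ss = 0.0528·4.94/(0.0528 + 0.0411·1.85) = 0.26083/0.12884 = 2.0245 g/L.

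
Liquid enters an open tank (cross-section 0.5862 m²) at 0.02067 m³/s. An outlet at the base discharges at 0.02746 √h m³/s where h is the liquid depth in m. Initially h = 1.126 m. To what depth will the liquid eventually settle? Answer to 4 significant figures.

A dh/dt = Q_in − 0.02746 √h. Steady state requires inflow = outflow:
Q_in = 0.02746 √h_ss ⇒ √h_ss = 0.02067/0.02746 = 0.752731.
h_ss = 0.752731² = 0.566604 m. (Since h₀ = 1.126 m > h_ss, the level will fall toward this value.)

0.5666 m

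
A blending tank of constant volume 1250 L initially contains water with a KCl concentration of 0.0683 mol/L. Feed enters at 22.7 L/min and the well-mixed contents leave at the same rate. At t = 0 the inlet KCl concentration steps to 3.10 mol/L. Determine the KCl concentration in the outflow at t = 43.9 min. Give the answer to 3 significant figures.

1.73 mol/L

Species balance on the tank: V dC/dt = Q(C_in − C).
Time constant τ = V/Q = 1250/22.7 = 55.066 min.
Integrating: C(t) = C_in + (C₀ − C_in) e^(−t/τ).
C(43.9) = 3.10 + (0.0683 − 3.10)·e^(−43.9/55.066) = 3.10 + (-3.0317)·0.45058 = 1.7340 mol/L.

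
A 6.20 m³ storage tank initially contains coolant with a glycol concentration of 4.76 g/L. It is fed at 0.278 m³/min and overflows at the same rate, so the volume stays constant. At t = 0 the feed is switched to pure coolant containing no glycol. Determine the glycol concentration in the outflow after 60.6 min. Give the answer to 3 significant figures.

Mass balance on the solute (V constant): V dC/dt = Q(C_in − C).
Time constant τ = V/Q = 6.20/0.278 = 22.302 min.
Solution: C(t) = C_in + (C₀ − C_in) e^(−t/τ).
C(60.6) = 0 + (4.76 − 0)·e^(−60.6/22.302) = 0 + (4.7600)·0.066058 = 0.31443 g/L.

0.314 g/L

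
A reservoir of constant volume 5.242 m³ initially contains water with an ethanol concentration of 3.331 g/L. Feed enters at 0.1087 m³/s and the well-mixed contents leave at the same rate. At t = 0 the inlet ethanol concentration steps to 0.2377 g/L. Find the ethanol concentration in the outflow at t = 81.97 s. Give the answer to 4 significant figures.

0.8029 g/L

Transient balance on the dissolved component: V dC/dt = Q(C_in − C).
Time constant τ = V/Q = 5.242/0.1087 = 48.2245 s.
Integrating: C(t) = C_in + (C₀ − C_in) e^(−t/τ).
C(81.97) = 0.2377 + (3.331 − 0.2377)·e^(−81.97/48.2245) = 0.2377 + (3.09330)·0.182727 = 0.802931 g/L.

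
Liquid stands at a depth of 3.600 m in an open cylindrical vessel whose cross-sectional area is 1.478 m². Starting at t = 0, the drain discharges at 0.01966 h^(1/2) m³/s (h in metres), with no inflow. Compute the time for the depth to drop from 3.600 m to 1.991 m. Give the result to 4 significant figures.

With no inflow, A dh/dt = −0.01966 √h.
This is separable: 2 d(√h)/dt = −0.01966/A, so √h = √h₀ − (0.01966/(2A)) t.
t = 2A(√h₀ − √h)/0.01966 = 2·1.478·(√3.600 − √1.991)/0.01966
  = 2.95600 × (1.89737 − 1.41103) / 0.01966 = 73.1240 s.

73.12 s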